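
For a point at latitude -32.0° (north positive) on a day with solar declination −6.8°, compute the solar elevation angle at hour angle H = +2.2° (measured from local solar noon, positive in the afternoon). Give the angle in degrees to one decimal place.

cos θ_z = sin φ sin δ + cos φ cos δ cos H = (-0.5299)(-0.1184) + (0.8480)(0.9930)(0.9993) = 0.9042.
θ_z = arccos(0.9042) = 25.28°, so the elevation is 90° − 25.28° = 64.72°.

64.7°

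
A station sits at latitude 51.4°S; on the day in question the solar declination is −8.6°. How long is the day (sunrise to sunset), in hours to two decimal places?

−tan φ tan δ = −(-1.2527)(-0.1512) = -0.1894; H_s = arccos(-0.1894) = 100.92°.
Day length = 2 H_s / 15° h⁻¹ = 201.84° / 15 = 13.456 h.

13.46 hours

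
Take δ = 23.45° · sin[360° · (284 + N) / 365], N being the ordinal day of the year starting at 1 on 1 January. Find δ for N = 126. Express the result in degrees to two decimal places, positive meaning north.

+16.40°

360 × (284 + 126) / 365 = 404.384°; sin(404.384°) = 0.6995.
δ = 23.45 × 0.6995 = 16.403° ≈ +16.40°.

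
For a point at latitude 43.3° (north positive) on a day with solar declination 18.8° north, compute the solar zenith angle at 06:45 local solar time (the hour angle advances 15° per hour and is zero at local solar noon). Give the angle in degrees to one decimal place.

69.2°

Hour angle H = 15° × (6.75 − 12) = -78.75°.
cos θ_z = sin(43.3°) sin(18.8°) + cos(43.3°) cos(18.8°) cos(-78.75°) = 0.2210 + 0.1344 = 0.3554.
θ_z = arccos(0.3554) = 69.18°.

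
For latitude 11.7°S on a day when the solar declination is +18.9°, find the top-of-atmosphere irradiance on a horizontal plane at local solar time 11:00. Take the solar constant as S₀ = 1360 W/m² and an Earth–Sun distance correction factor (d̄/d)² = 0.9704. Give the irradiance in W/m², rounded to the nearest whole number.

1094 W/m²

Hour angle H = 15° × (11 − 12) = -15.00°.
With φ = -11.7°, δ = 18.9°, H = -15.00°: sin φ sin δ = -0.0657, cos φ cos δ cos H = 0.8949, so cos θ_z = 0.8292.
Top-of-atmosphere irradiance = S₀ (d̄/d)² cos θ_z = 1360 × 0.9704 × 0.8292 = 1094.33 W/m².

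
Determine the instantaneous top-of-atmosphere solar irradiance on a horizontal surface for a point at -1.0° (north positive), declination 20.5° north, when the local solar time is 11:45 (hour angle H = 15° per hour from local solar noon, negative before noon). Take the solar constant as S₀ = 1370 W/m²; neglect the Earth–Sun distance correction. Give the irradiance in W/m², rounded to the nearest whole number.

Hour angle H = 15° × (11.75 − 12) = -3.75°.
With φ = -1.0°, δ = 20.5°, H = -3.75°: sin φ sin δ = -0.0061, cos φ cos δ cos H = 0.9345, so cos θ_z = 0.9284.
Top-of-atmosphere irradiance = S₀ cos θ_z = 1370 × 0.9284 = 1271.91 W/m².

1272 W/m²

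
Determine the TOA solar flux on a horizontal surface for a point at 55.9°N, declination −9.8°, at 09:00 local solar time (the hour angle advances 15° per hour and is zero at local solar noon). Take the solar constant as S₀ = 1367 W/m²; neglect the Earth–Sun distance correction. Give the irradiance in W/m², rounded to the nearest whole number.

Hour angle H = 15° × (9 − 12) = -45.00°.
cos θ_z = sin(55.9°) sin(-9.8°) + cos(55.9°) cos(-9.8°) cos(-45.00°) = -0.1409 + 0.3906 = 0.2497.
Top-of-atmosphere irradiance = S₀ cos θ_z = 1367 × 0.2497 = 341.34 W/m².

341 W/m²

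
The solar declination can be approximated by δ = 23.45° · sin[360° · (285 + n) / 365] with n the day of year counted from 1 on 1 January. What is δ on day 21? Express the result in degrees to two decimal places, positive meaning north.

-19.93°

360 × (285 + 21) / 365 = 301.808°; sin(301.808°) = -0.8498.
δ = 23.45 × -0.8498 = -19.928° ≈ -19.93°.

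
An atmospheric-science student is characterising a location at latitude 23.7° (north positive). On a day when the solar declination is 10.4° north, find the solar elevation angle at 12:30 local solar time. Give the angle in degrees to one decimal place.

Hour angle H = 15° × (12.5 − 12) = 7.50°.
With φ = 23.7°, δ = 10.4°, H = 7.50°: sin φ sin δ = 0.0726, cos φ cos δ cos H = 0.8929, so cos θ_z = 0.9655.
θ_z = arccos(0.9655) = 15.09°, so the elevation is 90° − 15.09° = 74.91°.

74.9°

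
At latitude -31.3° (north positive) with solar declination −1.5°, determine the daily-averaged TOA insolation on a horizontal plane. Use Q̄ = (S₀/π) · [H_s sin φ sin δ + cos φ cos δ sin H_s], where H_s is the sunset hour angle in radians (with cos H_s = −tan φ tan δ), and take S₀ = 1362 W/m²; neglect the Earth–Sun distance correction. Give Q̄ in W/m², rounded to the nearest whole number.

−tan φ tan δ = −(-0.6080)(-0.0262) = -0.0159; H_s = arccos(-0.0159) = 90.91°. In radians, H_s = 1.5867.
H_s sin φ sin δ = 1.5867 × -0.5195 × -0.0262 = 0.0216.
cos φ cos δ sin H_s = 0.8545 × 0.9997 × 0.9999 = 0.8542.
Q̄ = (1362/π) × (0.0216 + 0.8542) = 433.54 × 0.8758 = 379.69 W/m².

380 W/m²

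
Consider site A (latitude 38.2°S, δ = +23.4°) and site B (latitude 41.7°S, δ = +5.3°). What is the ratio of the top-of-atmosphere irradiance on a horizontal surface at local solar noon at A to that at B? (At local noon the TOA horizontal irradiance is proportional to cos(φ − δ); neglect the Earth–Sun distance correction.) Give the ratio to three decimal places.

A: cos θ_z = cos(-38.2° − (23.4°)) = 0.4756.
B: cos θ_z = cos(-41.7° − (5.3°)) = 0.6820.
Ratio A/B = 0.4756 / 0.6820 = 0.6974.

0.697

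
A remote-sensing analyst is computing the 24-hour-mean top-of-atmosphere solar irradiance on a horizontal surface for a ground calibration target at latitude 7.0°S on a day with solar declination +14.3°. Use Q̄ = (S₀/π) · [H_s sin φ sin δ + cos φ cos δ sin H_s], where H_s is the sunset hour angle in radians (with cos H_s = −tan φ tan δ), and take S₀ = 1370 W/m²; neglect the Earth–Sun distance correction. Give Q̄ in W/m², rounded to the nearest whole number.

−tan φ tan δ = −(-0.1228)(0.2549) = 0.0313; H_s = arccos(0.0313) = 88.21°. In radians, H_s = 1.5396.
H_s sin φ sin δ = 1.5396 × -0.1219 × 0.2470 = -0.0464.
cos φ cos δ sin H_s = 0.9925 × 0.9690 × 0.9995 = 0.9613.
Q̄ = (1370/π) × (-0.0464 + 0.9613) = 436.08 × 0.9149 = 398.97 W/m².

399 W/m²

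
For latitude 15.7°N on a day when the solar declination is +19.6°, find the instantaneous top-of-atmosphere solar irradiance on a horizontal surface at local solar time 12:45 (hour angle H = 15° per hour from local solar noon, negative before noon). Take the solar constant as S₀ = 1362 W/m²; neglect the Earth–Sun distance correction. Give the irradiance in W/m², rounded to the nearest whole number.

1335 W/m²

Hour angle H = 15° × (12.75 − 12) = 11.25°.
cos θ_z = sin φ sin δ + cos φ cos δ cos H = (0.2706)(0.3355) + (0.9627)(0.9421)(0.9808) = 0.9803.
Top-of-atmosphere irradiance = S₀ cos θ_z = 1362 × 0.9803 = 1335.17 W/m².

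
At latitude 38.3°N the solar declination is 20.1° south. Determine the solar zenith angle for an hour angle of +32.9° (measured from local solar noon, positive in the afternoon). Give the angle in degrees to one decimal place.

With φ = 38.3°, δ = -20.1°, H = 32.90°: sin φ sin δ = -0.2130, cos φ cos δ cos H = 0.6188, so cos θ_z = 0.4058.
θ_z = arccos(0.4058) = 66.06°.

66.1°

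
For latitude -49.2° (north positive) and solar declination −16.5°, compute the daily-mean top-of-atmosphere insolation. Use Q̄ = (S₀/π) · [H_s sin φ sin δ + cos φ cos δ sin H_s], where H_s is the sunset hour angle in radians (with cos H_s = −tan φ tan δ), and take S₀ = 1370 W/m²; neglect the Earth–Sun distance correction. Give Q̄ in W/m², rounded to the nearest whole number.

The sunset hour angle satisfies cos H_s = −tan φ tan δ = -0.3432, giving H_s = 110.07°. In radians, H_s = 1.9211.
H_s sin φ sin δ = 1.9211 × -0.7570 × -0.2840 = 0.4130.
cos φ cos δ sin H_s = 0.6534 × 0.9588 × 0.9393 = 0.5885.
Q̄ = (1370/π) × (0.4130 + 0.5885) = 436.08 × 1.0015 = 436.73 W/m².

437 W/m²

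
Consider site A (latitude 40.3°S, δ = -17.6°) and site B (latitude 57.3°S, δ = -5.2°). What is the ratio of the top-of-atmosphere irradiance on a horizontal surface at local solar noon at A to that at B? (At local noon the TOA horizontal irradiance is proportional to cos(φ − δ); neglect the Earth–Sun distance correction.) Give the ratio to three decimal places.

A: cos θ_z = cos(-40.3° − (-17.6°)) = 0.9225.
B: cos θ_z = cos(-57.3° − (-5.2°)) = 0.6143.
Ratio A/B = 0.9225 / 0.6143 = 1.5017.

1.502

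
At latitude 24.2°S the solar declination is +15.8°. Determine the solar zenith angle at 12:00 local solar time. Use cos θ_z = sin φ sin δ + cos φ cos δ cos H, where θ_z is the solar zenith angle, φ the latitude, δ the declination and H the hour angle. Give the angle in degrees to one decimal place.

Hour angle H = 15° × (12 − 12) = 0.00°.
cos θ_z = sin(-24.2°) sin(15.8°) + cos(-24.2°) cos(15.8°) cos(0.00°) = -0.1116 + 0.8777 = 0.7661.
θ_z = arccos(0.7661) = 40.00°.

40.0°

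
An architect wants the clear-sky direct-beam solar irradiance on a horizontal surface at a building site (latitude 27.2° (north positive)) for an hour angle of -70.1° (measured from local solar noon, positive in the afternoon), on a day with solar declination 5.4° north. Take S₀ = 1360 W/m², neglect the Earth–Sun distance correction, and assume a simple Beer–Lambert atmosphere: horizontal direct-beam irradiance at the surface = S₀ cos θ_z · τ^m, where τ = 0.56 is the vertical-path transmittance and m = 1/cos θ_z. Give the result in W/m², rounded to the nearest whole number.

cos θ_z = sin(27.2°) sin(5.4°) + cos(27.2°) cos(5.4°) cos(-70.10°) = 0.0430 + 0.3014 = 0.3444.
Air mass m = 1/cos θ_z = 1/0.3444 = 2.904; τ^m = 0.56^2.904 = 0.1857.
Surface direct beam = 1360 × 0.3444 × 0.1857 = 86.98 W/m².

87 W/m²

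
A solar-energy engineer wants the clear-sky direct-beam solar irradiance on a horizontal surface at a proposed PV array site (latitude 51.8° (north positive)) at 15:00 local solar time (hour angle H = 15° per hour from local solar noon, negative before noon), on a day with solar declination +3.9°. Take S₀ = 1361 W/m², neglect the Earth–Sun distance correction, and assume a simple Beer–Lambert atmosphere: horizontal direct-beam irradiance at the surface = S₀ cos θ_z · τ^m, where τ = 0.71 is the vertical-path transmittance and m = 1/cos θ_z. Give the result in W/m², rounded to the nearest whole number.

331 W/m²

Hour angle H = 15° × (15 − 12) = 45.00°.
cos θ_z = sin(51.8°) sin(3.9°) + cos(51.8°) cos(3.9°) cos(45.00°) = 0.0535 + 0.4363 = 0.4898.
Air mass m = 1/cos θ_z = 1/0.4898 = 2.042; τ^m = 0.71^2.042 = 0.4969.
Surface direct beam = 1361 × 0.4898 × 0.4969 = 331.24 W/m².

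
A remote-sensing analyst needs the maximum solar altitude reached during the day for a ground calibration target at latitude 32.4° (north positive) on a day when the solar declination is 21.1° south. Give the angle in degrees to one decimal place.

At local solar noon the hour angle is zero, so the elevation is 90° − |φ − δ| = 90° − |32.4° − (-21.1°)| = 90° − 53.5° = 36.5°.

36.5°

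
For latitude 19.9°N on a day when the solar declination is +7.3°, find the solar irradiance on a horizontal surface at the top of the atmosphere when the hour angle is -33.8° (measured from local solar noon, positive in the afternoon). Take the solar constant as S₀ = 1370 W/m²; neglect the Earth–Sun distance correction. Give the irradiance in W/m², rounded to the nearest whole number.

1121 W/m²

cos θ_z = sin φ sin δ + cos φ cos δ cos H = (0.3404)(0.1271) + (0.9403)(0.9919)(0.8310) = 0.8183.
Top-of-atmosphere irradiance = S₀ cos θ_z = 1370 × 0.8183 = 1121.07 W/m².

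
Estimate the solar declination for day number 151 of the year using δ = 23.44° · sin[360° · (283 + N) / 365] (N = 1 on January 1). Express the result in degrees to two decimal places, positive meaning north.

360 × (283 + 151) / 365 = 428.055°; sin(428.055°) = 0.9275.
δ = 23.44 × 0.9275 = 21.741° ≈ +21.74°.

+21.74°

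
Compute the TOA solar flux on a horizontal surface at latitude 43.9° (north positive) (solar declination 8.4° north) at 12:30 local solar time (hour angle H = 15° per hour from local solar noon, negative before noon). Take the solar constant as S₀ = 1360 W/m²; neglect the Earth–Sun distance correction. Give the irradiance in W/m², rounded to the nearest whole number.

1099 W/m²

Hour angle H = 15° × (12.5 − 12) = 7.50°.
cos θ_z = sin(43.9°) sin(8.4°) + cos(43.9°) cos(8.4°) cos(7.50°) = 0.1013 + 0.7067 = 0.8080.
Top-of-atmosphere irradiance = S₀ cos θ_z = 1360 × 0.8080 = 1098.88 W/m².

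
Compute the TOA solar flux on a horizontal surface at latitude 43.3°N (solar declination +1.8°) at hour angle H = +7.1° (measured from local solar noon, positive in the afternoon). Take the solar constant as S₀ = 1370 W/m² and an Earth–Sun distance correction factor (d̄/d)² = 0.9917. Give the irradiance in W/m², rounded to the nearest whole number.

1010 W/m²

cos θ_z = sin(43.3°) sin(1.8°) + cos(43.3°) cos(1.8°) cos(7.10°) = 0.0215 + 0.7218 = 0.7433.
Top-of-atmosphere irradiance = S₀ (d̄/d)² cos θ_z = 1370 × 0.9917 × 0.7433 = 1009.87 W/m².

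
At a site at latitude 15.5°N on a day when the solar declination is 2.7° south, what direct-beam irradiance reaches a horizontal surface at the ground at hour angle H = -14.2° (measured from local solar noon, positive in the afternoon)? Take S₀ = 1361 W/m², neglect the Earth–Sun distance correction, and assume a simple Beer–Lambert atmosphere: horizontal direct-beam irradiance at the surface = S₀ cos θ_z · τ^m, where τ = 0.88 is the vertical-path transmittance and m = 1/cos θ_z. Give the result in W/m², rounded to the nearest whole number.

With φ = 15.5°, δ = -2.7°, H = -14.20°: sin φ sin δ = -0.0126, cos φ cos δ cos H = 0.9331, so cos θ_z = 0.9205.
Air mass m = 1/cos θ_z = 1/0.9205 = 1.086; τ^m = 0.88^1.086 = 0.8704.
Surface direct beam = 1361 × 0.9205 × 0.8704 = 1090.44 W/m².

1090 W/m²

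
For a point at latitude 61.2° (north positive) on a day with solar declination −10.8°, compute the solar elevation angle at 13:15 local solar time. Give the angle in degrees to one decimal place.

16.5°

Hour angle H = 15° × (13.25 − 12) = 18.75°.
cos θ_z = sin(61.2°) sin(-10.8°) + cos(61.2°) cos(-10.8°) cos(18.75°) = -0.1642 + 0.4481 = 0.2839.
θ_z = arccos(0.2839) = 73.51°, so the elevation is 90° − 73.51° = 16.49°.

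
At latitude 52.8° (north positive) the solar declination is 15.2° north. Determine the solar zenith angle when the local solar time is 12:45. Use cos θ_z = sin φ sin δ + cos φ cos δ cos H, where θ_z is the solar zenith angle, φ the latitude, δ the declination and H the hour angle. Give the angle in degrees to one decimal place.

38.6°

Hour angle H = 15° × (12.75 − 12) = 11.25°.
cos θ_z = sin φ sin δ + cos φ cos δ cos H = (0.7965)(0.2622) + (0.6046)(0.9650)(0.9808) = 0.7811.
θ_z = arccos(0.7811) = 38.64°.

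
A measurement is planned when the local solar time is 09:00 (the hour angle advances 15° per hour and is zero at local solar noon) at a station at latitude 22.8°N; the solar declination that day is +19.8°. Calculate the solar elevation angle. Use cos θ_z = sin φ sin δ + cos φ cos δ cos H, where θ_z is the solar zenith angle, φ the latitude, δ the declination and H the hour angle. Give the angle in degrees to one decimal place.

48.1°

Hour angle H = 15° × (9 − 12) = -45.00°.
With φ = 22.8°, δ = 19.8°, H = -45.00°: sin φ sin δ = 0.1313, cos φ cos δ cos H = 0.6133, so cos θ_z = 0.7446.
θ_z = arccos(0.7446) = 41.88°, so the elevation is 90° − 41.88° = 48.12°.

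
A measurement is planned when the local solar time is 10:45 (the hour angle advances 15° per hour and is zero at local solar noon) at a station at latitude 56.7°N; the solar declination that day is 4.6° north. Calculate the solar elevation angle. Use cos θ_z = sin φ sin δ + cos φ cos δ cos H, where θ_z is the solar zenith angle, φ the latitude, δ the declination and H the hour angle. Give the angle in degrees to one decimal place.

35.8°

Hour angle H = 15° × (10.75 − 12) = -18.75°.
With φ = 56.7°, δ = 4.6°, H = -18.75°: sin φ sin δ = 0.0670, cos φ cos δ cos H = 0.5182, so cos θ_z = 0.5852.
θ_z = arccos(0.5852) = 54.18°, so the elevation is 90° − 54.18° = 35.82°.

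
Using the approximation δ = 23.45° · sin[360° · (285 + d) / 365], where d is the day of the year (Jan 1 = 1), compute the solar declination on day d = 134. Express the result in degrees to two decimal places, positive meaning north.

360 × (285 + 134) / 365 = 413.260°; sin(413.260°) = 0.8014.
δ = 23.45 × 0.8014 = 18.793° ≈ +18.79°.

+18.79°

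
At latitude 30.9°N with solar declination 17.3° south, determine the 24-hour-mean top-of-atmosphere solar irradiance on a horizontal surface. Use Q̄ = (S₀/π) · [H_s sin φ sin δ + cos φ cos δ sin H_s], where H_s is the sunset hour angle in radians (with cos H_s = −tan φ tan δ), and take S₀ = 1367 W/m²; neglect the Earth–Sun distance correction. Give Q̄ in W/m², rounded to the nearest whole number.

The sunset hour angle satisfies cos H_s = −tan φ tan δ = 0.1864, giving H_s = 79.26°. In radians, H_s = 1.3833.
H_s sin φ sin δ = 1.3833 × 0.5135 × -0.2974 = -0.2113.
cos φ cos δ sin H_s = 0.8581 × 0.9548 × 0.9825 = 0.8050.
Q̄ = (1367/π) × (-0.2113 + 0.8050) = 435.13 × 0.5937 = 258.34 W/m².

258 W/m²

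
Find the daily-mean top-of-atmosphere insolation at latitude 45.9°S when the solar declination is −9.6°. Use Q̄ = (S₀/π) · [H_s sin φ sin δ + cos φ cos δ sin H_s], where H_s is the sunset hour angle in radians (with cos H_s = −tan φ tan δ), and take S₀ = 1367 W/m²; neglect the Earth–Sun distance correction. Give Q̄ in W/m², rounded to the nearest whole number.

cos H_s = −tan(-45.9°) · tan(-9.6°) = -0.1745, so H_s = arccos(-0.1745) = 100.05°. In radians, H_s = 1.7462.
H_s sin φ sin δ = 1.7462 × -0.7181 × -0.1668 = 0.2092.
cos φ cos δ sin H_s = 0.6959 × 0.9860 × 0.9847 = 0.6757.
Q̄ = (1367/π) × (0.2092 + 0.6757) = 435.13 × 0.8849 = 385.05 W/m².

385 W/m²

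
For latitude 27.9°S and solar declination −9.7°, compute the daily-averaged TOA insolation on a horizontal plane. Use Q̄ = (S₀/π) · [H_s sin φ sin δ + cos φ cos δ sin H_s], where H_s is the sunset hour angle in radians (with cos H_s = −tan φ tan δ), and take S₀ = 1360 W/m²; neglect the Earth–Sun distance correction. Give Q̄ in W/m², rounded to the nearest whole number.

−tan φ tan δ = −(-0.5295)(-0.1709) = -0.0905; H_s = arccos(-0.0905) = 95.19°. In radians, H_s = 1.6614.
H_s sin φ sin δ = 1.6614 × -0.4679 × -0.1685 = 0.1310.
cos φ cos δ sin H_s = 0.8838 × 0.9857 × 0.9959 = 0.8676.
Q̄ = (1360/π) × (0.1310 + 0.8676) = 432.90 × 0.9986 = 432.29 W/m².

432 W/m²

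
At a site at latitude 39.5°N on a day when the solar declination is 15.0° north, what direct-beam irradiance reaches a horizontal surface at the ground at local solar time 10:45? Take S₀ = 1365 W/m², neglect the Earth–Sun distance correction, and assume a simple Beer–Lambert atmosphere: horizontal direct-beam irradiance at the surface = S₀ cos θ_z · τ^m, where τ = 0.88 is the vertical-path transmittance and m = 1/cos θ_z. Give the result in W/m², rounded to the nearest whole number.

Hour angle H = 15° × (10.75 − 12) = -18.75°.
cos θ_z = sin φ sin δ + cos φ cos δ cos H = (0.6361)(0.2588) + (0.7716)(0.9659)(0.9469) = 0.8703.
Air mass m = 1/cos θ_z = 1/0.8703 = 1.149; τ^m = 0.88^1.149 = 0.8634.
Surface direct beam = 1365 × 0.8703 × 0.8634 = 1025.68 W/m².

1026 W/m²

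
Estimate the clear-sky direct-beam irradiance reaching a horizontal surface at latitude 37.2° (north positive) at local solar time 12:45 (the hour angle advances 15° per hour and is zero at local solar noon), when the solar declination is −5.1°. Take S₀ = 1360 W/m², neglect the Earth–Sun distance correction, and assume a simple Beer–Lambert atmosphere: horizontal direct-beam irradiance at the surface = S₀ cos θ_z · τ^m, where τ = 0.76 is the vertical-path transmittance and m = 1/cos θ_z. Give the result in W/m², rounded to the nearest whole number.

674 W/m²

Hour angle H = 15° × (12.75 − 12) = 11.25°.
cos θ_z = sin φ sin δ + cos φ cos δ cos H = (0.6046)(-0.0889) + (0.7965)(0.9960)(0.9808) = 0.7243.
Air mass m = 1/cos θ_z = 1/0.7243 = 1.381; τ^m = 0.76^1.381 = 0.6845.
Surface direct beam = 1360 × 0.7243 × 0.6845 = 674.27 W/m².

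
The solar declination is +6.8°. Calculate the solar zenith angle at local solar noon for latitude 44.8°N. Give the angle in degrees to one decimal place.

38.0°

At local solar noon the hour angle is zero, so the zenith angle is |φ − δ| = |44.8° − (6.8°)| = 38.0°.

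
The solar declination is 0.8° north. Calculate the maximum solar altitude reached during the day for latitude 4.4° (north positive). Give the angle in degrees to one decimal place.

86.4°

At local solar noon the hour angle is zero, so the elevation is 90° − |φ − δ| = 90° − |4.4° − (0.8°)| = 90° − 3.6° = 86.4°.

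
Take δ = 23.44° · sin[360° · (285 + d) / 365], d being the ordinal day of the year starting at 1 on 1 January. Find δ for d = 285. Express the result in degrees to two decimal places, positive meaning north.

-8.85°

360 × (285 + 285) / 365 = 562.192°; sin(562.192°) = -0.3777.
δ = 23.44 × -0.3777 = -8.853° ≈ -8.85°.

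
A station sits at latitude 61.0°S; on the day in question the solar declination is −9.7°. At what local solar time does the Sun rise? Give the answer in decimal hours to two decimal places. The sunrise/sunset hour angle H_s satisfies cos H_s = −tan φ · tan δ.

−tan φ tan δ = −(-1.8040)(-0.1709) = -0.3083; H_s = arccos(-0.3083) = 107.96°.
Sunrise is at 12 − H_s/15 = 12 − 7.197 = 4.803 h local solar time.

4.80 h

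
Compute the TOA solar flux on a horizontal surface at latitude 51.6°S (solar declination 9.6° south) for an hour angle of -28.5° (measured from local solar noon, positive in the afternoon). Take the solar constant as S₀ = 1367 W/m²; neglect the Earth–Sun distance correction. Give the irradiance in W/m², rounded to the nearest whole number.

914 W/m²

cos θ_z = sin(-51.6°) sin(-9.6°) + cos(-51.6°) cos(-9.6°) cos(-28.50°) = 0.1307 + 0.5382 = 0.6689.
Top-of-atmosphere irradiance = S₀ cos θ_z = 1367 × 0.6689 = 914.39 W/m².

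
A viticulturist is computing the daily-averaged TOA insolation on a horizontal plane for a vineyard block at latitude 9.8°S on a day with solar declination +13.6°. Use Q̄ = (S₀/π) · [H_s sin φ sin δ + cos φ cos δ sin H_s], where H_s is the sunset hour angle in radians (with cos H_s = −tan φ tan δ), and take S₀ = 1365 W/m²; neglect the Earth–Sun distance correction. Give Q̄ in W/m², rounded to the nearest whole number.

cos H_s = −tan(-9.8°) · tan(13.6°) = 0.0418, so H_s = arccos(0.0418) = 87.60°. In radians, H_s = 1.5289.
H_s sin φ sin δ = 1.5289 × -0.1702 × 0.2351 = -0.0612.
cos φ cos δ sin H_s = 0.9854 × 0.9720 × 0.9991 = 0.9569.
Q̄ = (1365/π) × (-0.0612 + 0.9569) = 434.49 × 0.8957 = 389.17 W/m².

389 W/m²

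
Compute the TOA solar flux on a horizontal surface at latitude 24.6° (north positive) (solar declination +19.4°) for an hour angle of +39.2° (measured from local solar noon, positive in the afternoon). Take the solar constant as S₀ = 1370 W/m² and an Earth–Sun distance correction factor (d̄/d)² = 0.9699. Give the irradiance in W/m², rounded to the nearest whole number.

1067 W/m²

cos θ_z = sin φ sin δ + cos φ cos δ cos H = (0.4163)(0.3322) + (0.9092)(0.9432)(0.7749) = 0.8028.
Top-of-atmosphere irradiance = S₀ (d̄/d)² cos θ_z = 1370 × 0.9699 × 0.8028 = 1066.73 W/m².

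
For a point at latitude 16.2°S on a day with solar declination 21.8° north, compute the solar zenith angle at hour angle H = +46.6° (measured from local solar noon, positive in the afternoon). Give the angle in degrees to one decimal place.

59.4°

cos θ_z = sin φ sin δ + cos φ cos δ cos H = (-0.2790)(0.3714) + (0.9603)(0.9285)(0.6871) = 0.5090.
θ_z = arccos(0.5090) = 59.40°.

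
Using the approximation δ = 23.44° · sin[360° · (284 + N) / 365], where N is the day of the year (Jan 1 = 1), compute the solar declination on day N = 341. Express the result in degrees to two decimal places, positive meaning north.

360 × (284 + 341) / 365 = 616.438°; sin(616.438°) = -0.9721.
δ = 23.44 × -0.9721 = -22.786° ≈ -22.79°.

-22.79°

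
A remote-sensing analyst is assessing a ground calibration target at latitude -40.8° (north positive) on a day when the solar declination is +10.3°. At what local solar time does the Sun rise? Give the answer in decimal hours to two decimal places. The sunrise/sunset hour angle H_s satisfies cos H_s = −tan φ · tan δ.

6.60 h

cos H_s = −tan(-40.8°) · tan(10.3°) = 0.1569, so H_s = arccos(0.1569) = 80.97°.
Sunrise is at 12 − H_s/15 = 12 − 5.398 = 6.602 h local solar time.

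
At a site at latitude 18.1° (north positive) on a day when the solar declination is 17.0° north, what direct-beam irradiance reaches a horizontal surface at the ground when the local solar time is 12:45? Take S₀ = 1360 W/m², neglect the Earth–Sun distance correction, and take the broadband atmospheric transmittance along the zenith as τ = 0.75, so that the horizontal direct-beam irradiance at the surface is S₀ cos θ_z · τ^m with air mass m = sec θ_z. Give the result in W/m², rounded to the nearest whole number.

Hour angle H = 15° × (12.75 − 12) = 11.25°.
cos θ_z = sin(18.1°) sin(17.0°) + cos(18.1°) cos(17.0°) cos(11.25°) = 0.0908 + 0.8915 = 0.9823.
Air mass m = 1/cos θ_z = 1/0.9823 = 1.018; τ^m = 0.75^1.018 = 0.7461.
Surface direct beam = 1360 × 0.9823 × 0.7461 = 996.74 W/m².

997 W/m²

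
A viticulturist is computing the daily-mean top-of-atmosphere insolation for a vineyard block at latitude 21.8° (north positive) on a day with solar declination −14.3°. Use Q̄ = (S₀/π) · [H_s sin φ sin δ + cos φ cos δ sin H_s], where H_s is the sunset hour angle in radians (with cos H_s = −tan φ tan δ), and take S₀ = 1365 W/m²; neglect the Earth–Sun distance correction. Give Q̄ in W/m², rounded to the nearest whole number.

330 W/m²

The sunset hour angle satisfies cos H_s = −tan φ tan δ = 0.1020, giving H_s = 84.15°. In radians, H_s = 1.4687.
H_s sin φ sin δ = 1.4687 × 0.3714 × -0.2470 = -0.1347.
cos φ cos δ sin H_s = 0.9285 × 0.9690 × 0.9948 = 0.8950.
Q̄ = (1365/π) × (-0.1347 + 0.8950) = 434.49 × 0.7603 = 330.34 W/m².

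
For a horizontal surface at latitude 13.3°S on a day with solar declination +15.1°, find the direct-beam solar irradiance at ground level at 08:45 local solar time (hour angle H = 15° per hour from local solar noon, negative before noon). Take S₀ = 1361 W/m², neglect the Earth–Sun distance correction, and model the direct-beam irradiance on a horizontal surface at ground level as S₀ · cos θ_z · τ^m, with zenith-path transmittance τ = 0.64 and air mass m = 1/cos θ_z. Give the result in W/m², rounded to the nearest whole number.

Hour angle H = 15° × (8.75 − 12) = -48.75°.
With φ = -13.3°, δ = 15.1°, H = -48.75°: sin φ sin δ = -0.0599, cos φ cos δ cos H = 0.6195, so cos θ_z = 0.5596.
Air mass m = 1/cos θ_z = 1/0.5596 = 1.787; τ^m = 0.64^1.787 = 0.4504.
Surface direct beam = 1361 × 0.5596 × 0.4504 = 343.03 W/m².

343 W/m²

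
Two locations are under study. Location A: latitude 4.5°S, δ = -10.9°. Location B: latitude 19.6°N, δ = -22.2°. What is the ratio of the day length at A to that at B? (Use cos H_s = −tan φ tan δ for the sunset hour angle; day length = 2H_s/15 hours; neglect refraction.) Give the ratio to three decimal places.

1.113

A: H_s = arccos(−tan -4.5° · tan -10.9°) = 90.87°, so 2H_s/15 = 12.1160 h.
B: H_s = arccos(−tan 19.6° · tan -22.2°) = 81.64°, so 2H_s/15 = 10.8853 h.
Ratio A/B = 12.1160 / 10.8853 = 1.1131.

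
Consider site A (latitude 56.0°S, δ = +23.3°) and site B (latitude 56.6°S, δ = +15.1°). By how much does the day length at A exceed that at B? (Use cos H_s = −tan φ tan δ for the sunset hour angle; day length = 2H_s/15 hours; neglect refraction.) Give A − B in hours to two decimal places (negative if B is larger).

A: H_s = arccos(−tan -56.0° · tan 23.3°) = 50.32°, so 2H_s/15 = 6.7093 h.
B: H_s = arccos(−tan -56.6° · tan 15.1°) = 65.85°, so 2H_s/15 = 8.7800 h.
A − B = 6.7093 − 8.7800 = -2.0707 h.

-2.07 h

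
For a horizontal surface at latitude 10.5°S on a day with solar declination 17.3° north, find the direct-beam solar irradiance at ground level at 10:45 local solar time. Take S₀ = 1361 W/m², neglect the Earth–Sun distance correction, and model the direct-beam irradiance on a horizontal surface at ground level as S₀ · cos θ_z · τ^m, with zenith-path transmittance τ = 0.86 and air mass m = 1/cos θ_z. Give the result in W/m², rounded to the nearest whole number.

948 W/m²

Hour angle H = 15° × (10.75 − 12) = -18.75°.
cos θ_z = sin(-10.5°) sin(17.3°) + cos(-10.5°) cos(17.3°) cos(-18.75°) = -0.0542 + 0.8890 = 0.8348.
Air mass m = 1/cos θ_z = 1/0.8348 = 1.198; τ^m = 0.86^1.198 = 0.8347.
Surface direct beam = 1361 × 0.8348 × 0.8347 = 948.36 W/m².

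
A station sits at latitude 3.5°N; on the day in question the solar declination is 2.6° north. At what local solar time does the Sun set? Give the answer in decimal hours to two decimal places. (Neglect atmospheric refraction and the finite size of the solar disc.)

18.01 h

The sunset hour angle satisfies cos H_s = −tan φ tan δ = -0.0028, giving H_s = 90.16°.
Sunset is at 12 + H_s/15 = 12 + 6.011 = 18.011 h local solar time.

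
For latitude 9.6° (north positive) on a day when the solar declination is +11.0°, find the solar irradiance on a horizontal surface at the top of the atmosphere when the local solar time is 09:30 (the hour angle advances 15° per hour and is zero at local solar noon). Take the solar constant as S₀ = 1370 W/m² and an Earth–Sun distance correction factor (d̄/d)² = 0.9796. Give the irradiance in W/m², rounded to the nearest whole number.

1073 W/m²

Hour angle H = 15° × (9.5 − 12) = -37.50°.
cos θ_z = sin φ sin δ + cos φ cos δ cos H = (0.1668)(0.1908) + (0.9860)(0.9816)(0.7934) = 0.7997.
Top-of-atmosphere irradiance = S₀ (d̄/d)² cos θ_z = 1370 × 0.9796 × 0.7997 = 1073.24 W/m².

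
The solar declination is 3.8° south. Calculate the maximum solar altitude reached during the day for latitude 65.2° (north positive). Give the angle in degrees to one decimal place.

At local solar noon the hour angle is zero, so the elevation is 90° − |φ − δ| = 90° − |65.2° − (-3.8°)| = 90° − 69.0° = 21.0°.

21.0°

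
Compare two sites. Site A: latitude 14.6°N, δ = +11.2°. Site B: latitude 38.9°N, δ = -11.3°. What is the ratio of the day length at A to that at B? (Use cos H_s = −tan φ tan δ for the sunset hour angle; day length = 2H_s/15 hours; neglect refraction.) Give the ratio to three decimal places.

1.152

A: H_s = arccos(−tan 14.6° · tan 11.2°) = 92.96°, so 2H_s/15 = 12.3947 h.
B: H_s = arccos(−tan 38.9° · tan -11.3°) = 80.72°, so 2H_s/15 = 10.7627 h.
Ratio A/B = 12.3947 / 10.7627 = 1.1516.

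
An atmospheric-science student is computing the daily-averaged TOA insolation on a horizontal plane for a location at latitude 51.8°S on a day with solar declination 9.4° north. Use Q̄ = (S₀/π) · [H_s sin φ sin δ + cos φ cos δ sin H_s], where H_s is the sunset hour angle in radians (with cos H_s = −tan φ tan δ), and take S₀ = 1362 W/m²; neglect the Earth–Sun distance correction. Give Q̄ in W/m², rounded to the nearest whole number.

−tan φ tan δ = −(-1.2708)(0.1655) = 0.2103; H_s = arccos(0.2103) = 77.86°. In radians, H_s = 1.3589.
H_s sin φ sin δ = 1.3589 × -0.7859 × 0.1633 = -0.1744.
cos φ cos δ sin H_s = 0.6184 × 0.9866 × 0.9776 = 0.5964.
Q̄ = (1362/π) × (-0.1744 + 0.5964) = 433.54 × 0.4220 = 182.95 W/m².

183 W/m²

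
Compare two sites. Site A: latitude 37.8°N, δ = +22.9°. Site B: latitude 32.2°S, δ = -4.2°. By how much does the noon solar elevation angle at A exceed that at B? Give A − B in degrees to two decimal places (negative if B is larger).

A: 90° − |37.8 − (22.9)| = 75.10°.
B: 90° − |-32.2 − (-4.2)| = 62.00°.
A − B = 75.10 − 62.00 = 13.10°.

+13.10°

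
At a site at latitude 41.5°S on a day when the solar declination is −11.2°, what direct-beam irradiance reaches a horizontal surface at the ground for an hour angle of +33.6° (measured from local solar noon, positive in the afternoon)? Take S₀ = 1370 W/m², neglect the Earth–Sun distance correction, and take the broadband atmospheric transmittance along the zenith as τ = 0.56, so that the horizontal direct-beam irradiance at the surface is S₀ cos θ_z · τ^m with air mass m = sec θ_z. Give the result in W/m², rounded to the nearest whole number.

With φ = -41.5°, δ = -11.2°, H = 33.60°: sin φ sin δ = 0.1287, cos φ cos δ cos H = 0.6119, so cos θ_z = 0.7406.
Air mass m = 1/cos θ_z = 1/0.7406 = 1.350; τ^m = 0.56^1.350 = 0.4571.
Surface direct beam = 1370 × 0.7406 × 0.4571 = 463.78 W/m².

464 W/m²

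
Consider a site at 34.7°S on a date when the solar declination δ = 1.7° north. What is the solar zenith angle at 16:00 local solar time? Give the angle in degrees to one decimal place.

66.8°

Hour angle H = 15° × (16 − 12) = 60.00°.
With φ = -34.7°, δ = 1.7°, H = 60.00°: sin φ sin δ = -0.0169, cos φ cos δ cos H = 0.4109, so cos θ_z = 0.3940.
θ_z = arccos(0.3940) = 66.80°.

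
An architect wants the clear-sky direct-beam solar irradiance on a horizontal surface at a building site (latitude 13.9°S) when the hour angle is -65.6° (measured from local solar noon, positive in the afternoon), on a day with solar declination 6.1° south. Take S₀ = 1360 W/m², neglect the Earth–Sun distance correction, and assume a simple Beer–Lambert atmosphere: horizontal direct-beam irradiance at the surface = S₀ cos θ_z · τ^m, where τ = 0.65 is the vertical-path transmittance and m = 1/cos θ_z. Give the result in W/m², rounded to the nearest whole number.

cos θ_z = sin φ sin δ + cos φ cos δ cos H = (-0.2402)(-0.1063) + (0.9707)(0.9943)(0.4131) = 0.4242.
Air mass m = 1/cos θ_z = 1/0.4242 = 2.357; τ^m = 0.65^2.357 = 0.3623.
Surface direct beam = 1360 × 0.4242 × 0.3623 = 209.02 W/m².

209 W/m²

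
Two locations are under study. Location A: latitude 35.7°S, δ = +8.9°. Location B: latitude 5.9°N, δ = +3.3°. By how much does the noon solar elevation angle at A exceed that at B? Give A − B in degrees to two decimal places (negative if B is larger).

A: 90° − |-35.7 − (8.9)| = 45.40°.
B: 90° − |5.9 − (3.3)| = 87.40°.
A − B = 45.40 − 87.40 = -42.00°.

-42.00°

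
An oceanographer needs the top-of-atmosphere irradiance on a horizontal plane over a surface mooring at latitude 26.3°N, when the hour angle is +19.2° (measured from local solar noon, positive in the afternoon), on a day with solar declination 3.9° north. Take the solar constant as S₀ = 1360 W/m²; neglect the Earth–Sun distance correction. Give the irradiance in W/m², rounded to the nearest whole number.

cos θ_z = sin φ sin δ + cos φ cos δ cos H = (0.4431)(0.0680) + (0.8965)(0.9977)(0.9444) = 0.8748.
Top-of-atmosphere irradiance = S₀ cos θ_z = 1360 × 0.8748 = 1189.73 W/m².

1190 W/m²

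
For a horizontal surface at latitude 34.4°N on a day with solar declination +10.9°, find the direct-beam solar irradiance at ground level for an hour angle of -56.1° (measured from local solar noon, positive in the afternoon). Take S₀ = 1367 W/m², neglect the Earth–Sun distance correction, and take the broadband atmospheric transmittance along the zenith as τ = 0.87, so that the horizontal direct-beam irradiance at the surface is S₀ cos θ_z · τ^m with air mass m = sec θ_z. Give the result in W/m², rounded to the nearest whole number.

595 W/m²

With φ = 34.4°, δ = 10.9°, H = -56.10°: sin φ sin δ = 0.1068, cos φ cos δ cos H = 0.4519, so cos θ_z = 0.5587.
Air mass m = 1/cos θ_z = 1/0.5587 = 1.790; τ^m = 0.87^1.790 = 0.7794.
Surface direct beam = 1367 × 0.5587 × 0.7794 = 595.26 W/m².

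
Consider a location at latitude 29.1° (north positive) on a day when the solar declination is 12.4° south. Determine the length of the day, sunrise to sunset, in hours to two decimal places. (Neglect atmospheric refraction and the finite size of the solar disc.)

The sunset hour angle satisfies cos H_s = −tan φ tan δ = 0.1224, giving H_s = 82.97°.
Day length = 2 H_s / 15° h⁻¹ = 165.94° / 15 = 11.063 h.

11.06 hours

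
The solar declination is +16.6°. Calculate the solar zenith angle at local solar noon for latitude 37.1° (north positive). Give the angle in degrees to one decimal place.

20.5°

At local solar noon the hour angle is zero, so the zenith angle is |φ − δ| = |37.1° − (16.6°)| = 20.5°.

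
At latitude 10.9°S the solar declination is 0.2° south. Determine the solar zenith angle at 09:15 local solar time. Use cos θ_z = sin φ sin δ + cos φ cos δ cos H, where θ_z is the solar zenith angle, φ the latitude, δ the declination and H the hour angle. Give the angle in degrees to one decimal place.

Hour angle H = 15° × (9.25 − 12) = -41.25°.
cos θ_z = sin φ sin δ + cos φ cos δ cos H = (-0.1891)(-0.0035) + (0.9820)(1.0000)(0.7518) = 0.7389.
θ_z = arccos(0.7389) = 42.36°.

42.4°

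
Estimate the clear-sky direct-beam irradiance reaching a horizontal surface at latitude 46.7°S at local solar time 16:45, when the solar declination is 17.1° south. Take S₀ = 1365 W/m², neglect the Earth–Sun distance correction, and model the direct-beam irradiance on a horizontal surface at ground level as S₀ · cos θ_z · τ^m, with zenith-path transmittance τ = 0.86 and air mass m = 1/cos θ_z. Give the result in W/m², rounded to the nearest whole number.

Hour angle H = 15° × (16.75 − 12) = 71.25°.
cos θ_z = sin φ sin δ + cos φ cos δ cos H = (-0.7278)(-0.2940) + (0.6858)(0.9558)(0.3214) = 0.4246.
Air mass m = 1/cos θ_z = 1/0.4246 = 2.355; τ^m = 0.86^2.355 = 0.7010.
Surface direct beam = 1365 × 0.4246 × 0.7010 = 406.28 W/m².

406 W/m²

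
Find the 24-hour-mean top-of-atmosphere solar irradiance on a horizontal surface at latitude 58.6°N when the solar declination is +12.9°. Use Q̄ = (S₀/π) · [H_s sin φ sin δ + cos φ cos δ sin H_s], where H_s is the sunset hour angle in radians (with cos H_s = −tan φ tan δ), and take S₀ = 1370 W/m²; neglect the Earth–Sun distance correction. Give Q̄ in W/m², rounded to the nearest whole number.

368 W/m²

The sunset hour angle satisfies cos H_s = −tan φ tan δ = -0.3752, giving H_s = 112.04°. In radians, H_s = 1.9555.
H_s sin φ sin δ = 1.9555 × 0.8536 × 0.2233 = 0.3727.
cos φ cos δ sin H_s = 0.5210 × 0.9748 × 0.9269 = 0.4707.
Q̄ = (1370/π) × (0.3727 + 0.4707) = 436.08 × 0.8434 = 367.79 W/m².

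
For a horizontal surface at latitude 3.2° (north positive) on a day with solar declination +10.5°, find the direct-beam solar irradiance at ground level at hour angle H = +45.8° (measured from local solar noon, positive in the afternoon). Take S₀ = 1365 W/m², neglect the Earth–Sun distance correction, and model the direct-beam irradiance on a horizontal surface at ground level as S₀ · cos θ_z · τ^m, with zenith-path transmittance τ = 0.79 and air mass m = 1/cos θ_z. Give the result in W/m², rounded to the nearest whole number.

With φ = 3.2°, δ = 10.5°, H = 45.80°: sin φ sin δ = 0.0102, cos φ cos δ cos H = 0.6844, so cos θ_z = 0.6946.
Air mass m = 1/cos θ_z = 1/0.6946 = 1.440; τ^m = 0.79^1.440 = 0.7122.
Surface direct beam = 1365 × 0.6946 × 0.7122 = 675.26 W/m².

675 W/m²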